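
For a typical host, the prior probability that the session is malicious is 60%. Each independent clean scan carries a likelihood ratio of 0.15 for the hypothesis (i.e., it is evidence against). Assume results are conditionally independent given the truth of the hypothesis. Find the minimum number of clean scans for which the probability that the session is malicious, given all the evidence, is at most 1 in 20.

2

Prior odds = 0.6/0.4 = 1.5.
Likelihood ratio per clean scan = 0.15.
Target posterior odds = 0.05/0.95 = 1/19.
Need 1.5 × 0.15ⁿ ≤ 1/19, i.e. 0.15ⁿ ≤ 2/57.
0.15¹ = 0.15 is still above 2/57 but 0.15² = 0.0225 is at or below it, so n = 2.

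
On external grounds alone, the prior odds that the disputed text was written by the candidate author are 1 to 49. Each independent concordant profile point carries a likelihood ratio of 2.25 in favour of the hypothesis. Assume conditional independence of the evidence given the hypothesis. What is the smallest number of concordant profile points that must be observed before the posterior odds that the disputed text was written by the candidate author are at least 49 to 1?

10

Prior odds = 1/49.
Likelihood ratio per concordant profile point = 2.25.
Target odds = 49.
Need (1/49) × 2.25ⁿ ≥ 49, i.e. 2.25ⁿ ≥ 2401.
2.25⁹ = 387420489/262144 falls short of 2401 but 2.25¹⁰ ≈3325.26 reaches it, so n = 10.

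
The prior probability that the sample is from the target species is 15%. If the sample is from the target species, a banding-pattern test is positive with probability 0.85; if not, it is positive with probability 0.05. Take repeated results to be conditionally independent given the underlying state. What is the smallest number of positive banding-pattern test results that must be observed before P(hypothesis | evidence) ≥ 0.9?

2

Prior odds = 0.15/0.85 = 3/17.
Likelihood ratio of a positive = 0.85/0.05 = 17.
Target posterior odds = 0.9/0.1 = 9.
Need (3/17) × 17ⁿ ≥ 9, i.e. 17ⁿ ≥ 51.
17¹ = 17 falls short of 51 but 17² = 289 reaches it, so n = 2.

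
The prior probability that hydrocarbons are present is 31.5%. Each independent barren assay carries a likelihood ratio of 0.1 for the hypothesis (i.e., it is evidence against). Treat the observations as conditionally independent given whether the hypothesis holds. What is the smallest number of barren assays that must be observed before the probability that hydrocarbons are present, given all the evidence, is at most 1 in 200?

2

Prior odds = 0.315/0.685 = 63/137.
Likelihood ratio per barren assay = 0.1.
Target odds: 0.005 ÷ 0.995 = 1/199.
Require 0.1ⁿ ≤ 1/199 ÷ (63/137) = 137/12537.
0.1¹ = 0.1 is still above 137/12537 but 0.1² = 0.01 is at or below it, so n = 2.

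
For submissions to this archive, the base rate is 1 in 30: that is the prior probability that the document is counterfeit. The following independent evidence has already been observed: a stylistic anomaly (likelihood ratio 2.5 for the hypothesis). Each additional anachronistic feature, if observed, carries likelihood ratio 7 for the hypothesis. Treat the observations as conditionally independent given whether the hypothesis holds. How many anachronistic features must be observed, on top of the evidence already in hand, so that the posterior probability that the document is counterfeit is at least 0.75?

2

Prior odds = (1/30)/(29/30) = 1/29.
Bayes factor of the evidence already in hand = 2.5.
Odds after that evidence = (1/29) × 2.5 = 5/58.
Target odds = 0.75/0.25 = 3.
Need 7ⁿ ≥ 3 ÷ (5/58) = 34.8.
7¹ = 7 falls short of 34.8 but 7² = 49 reaches it, so n = 2.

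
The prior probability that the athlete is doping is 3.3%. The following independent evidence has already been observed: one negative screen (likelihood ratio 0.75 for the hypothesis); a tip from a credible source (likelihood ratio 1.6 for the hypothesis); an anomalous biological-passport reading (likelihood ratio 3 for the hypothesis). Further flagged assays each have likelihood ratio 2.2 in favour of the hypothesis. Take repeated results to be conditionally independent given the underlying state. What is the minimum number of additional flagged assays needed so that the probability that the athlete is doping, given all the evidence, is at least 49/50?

8

Prior odds = 0.033/0.967 = 33/967.
Combined Bayes factor of the evidence already in hand = 0.75 × 1.6 × 3 = 3.6.
Odds after that evidence = (33/967) × 3.6 = 594/4835.
Target odds = 0.98/0.02 = 49.
Need 2.2ⁿ ≥ 49 ÷ (594/4835) = 236915/594.
2.2⁷ = 19487171/78125 falls short of 236915/594 but 2.2⁸ = 214358881/390625 reaches it, so n = 8.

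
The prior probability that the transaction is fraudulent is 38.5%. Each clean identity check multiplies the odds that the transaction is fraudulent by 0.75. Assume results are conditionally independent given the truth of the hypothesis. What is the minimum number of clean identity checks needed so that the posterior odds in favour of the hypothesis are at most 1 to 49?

Prior odds: 0.385 ÷ 0.615 = 77/123.
Likelihood ratio per clean identity check = 0.75.
Target odds = 1/49.
Need (77/123) × 0.75ⁿ ≤ 1/49, i.e. 0.75ⁿ ≤ 123/3773.
0.75¹¹ = 177147/4194304 is still above 123/3773 but 0.75¹² = 531441/16777216 is at or below it, so n = 12.

12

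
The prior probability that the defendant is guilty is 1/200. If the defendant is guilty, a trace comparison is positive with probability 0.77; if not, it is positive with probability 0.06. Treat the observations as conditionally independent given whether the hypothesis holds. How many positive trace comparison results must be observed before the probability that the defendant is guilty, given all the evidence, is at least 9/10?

3

Prior odds: 0.005 ÷ 0.995 = 1/199.
Likelihood ratio of a positive = 0.77/0.06 = 77/6.
Target odds: 0.9 ÷ 0.1 = 9.
Need (1/199) × (77/6)ⁿ ≥ 9, i.e. (77/6)ⁿ ≥ 1791.
(77/6)² = 5929/36 falls short of 1791 but (77/6)³ = 456533/216 reaches it, so n = 3.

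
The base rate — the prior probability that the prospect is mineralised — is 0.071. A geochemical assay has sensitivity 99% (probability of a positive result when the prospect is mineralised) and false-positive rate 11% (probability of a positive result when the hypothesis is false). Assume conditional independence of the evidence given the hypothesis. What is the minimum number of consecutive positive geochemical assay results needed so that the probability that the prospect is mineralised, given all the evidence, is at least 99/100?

4

Prior odds: 0.071 ÷ 0.929 = 71/929.
Likelihood ratio of a positive result = 0.99/0.11 = 9.
Target posterior odds = 0.99/0.01 = 99.
Require 9ⁿ ≥ 99 ÷ (71/929) = 91971/71.
9³ = 729 falls short of 91971/71 but 9⁴ = 6561 reaches it, so n = 4.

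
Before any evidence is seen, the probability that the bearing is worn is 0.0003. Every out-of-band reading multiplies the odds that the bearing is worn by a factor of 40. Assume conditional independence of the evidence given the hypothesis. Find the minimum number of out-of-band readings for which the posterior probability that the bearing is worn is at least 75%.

3

Prior odds: 0.0003 ÷ 0.9997 = 3/9997.
Likelihood ratio per out-of-band reading = 40.
Target posterior odds = 0.75/0.25 = 3.
Require 40ⁿ ≥ 3 ÷ (3/9997) = 9997.
40² = 1600 falls short of 9997 but 40³ = 64000 reaches it, so n = 3.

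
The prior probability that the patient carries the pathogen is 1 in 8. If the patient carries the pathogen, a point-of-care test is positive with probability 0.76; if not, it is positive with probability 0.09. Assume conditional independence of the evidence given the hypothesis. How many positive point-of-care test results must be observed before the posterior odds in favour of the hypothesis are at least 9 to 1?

Prior odds = 0.125/0.875 = 1/7.
Likelihood ratio of a positive = 0.76/0.09 = 76/9.
Target odds = 9.
Need (1/7) × (76/9)ⁿ ≥ 9, i.e. (76/9)ⁿ ≥ 63.
(76/9)¹ = 76/9 falls short of 63 but (76/9)² = 5776/81 reaches it, so n = 2.

2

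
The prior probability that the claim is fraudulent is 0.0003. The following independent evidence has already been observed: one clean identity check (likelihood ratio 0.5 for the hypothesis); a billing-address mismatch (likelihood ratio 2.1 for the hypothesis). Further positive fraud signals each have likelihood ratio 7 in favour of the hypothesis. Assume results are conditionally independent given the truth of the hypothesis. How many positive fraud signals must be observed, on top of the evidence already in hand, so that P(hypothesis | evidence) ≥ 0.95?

6

Prior odds = 0.0003/0.9997 = 3/9997.
Combined Bayes factor of the evidence already in hand = 0.5 × 2.1 = 1.05.
Odds after that evidence = (3/9997) × 1.05 = 63/199940.
Target odds = 0.95/0.05 = 19.
Need 7ⁿ ≥ 19 ÷ (63/199940) = 3798860/63.
7⁵ = 16807 falls short of 3798860/63 but 7⁶ = 117649 reaches it, so n = 6.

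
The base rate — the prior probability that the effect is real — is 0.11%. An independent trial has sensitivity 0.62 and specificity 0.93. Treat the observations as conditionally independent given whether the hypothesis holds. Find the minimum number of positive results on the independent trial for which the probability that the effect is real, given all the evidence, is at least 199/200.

Prior odds = 0.0011/0.9989 = 11/9989.
False-positive rate = 1 − 0.93 = 0.07; likelihood ratio of a positive = 0.62/0.07 = 62/7.
Target odds: 0.995 ÷ 0.005 = 199.
Require (62/7)ⁿ ≥ 199 ÷ (11/9989) = 1987811/11.
(62/7)⁵ = 916132832/16807 falls short of 1987811/11 but (62/7)⁶ ≈482794 reaches it, so n = 6.

6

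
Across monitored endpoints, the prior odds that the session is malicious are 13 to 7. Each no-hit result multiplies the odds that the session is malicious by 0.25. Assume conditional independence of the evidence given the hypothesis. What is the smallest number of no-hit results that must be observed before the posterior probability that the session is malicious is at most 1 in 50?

4

Prior odds = 13/7.
Likelihood ratio per no-hit result = 0.25.
Target posterior odds = 0.02/0.98 = 1/49.
Require 0.25ⁿ ≤ 1/49 ÷ (13/7) = 1/91.
0.25³ = 0.015625 is still above 1/91 but 0.25⁴ = 0.00390625 is at or below it, so n = 4.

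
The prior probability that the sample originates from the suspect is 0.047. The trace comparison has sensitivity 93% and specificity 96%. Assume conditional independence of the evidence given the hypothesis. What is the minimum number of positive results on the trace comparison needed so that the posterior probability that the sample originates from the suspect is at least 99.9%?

Prior odds = 0.047/0.953 = 47/953.
False-positive rate = 1 − 0.96 = 0.04; likelihood ratio of a positive = 0.93/0.04 = 23.25.
Target odds: 0.999 ÷ 0.001 = 999.
Require 23.25ⁿ ≥ 999 ÷ (47/953) = 952047/47.
23.25³ = 804357/64 falls short of 952047/47 but 23.25⁴ = 74805201/256 reaches it, so n = 4.

4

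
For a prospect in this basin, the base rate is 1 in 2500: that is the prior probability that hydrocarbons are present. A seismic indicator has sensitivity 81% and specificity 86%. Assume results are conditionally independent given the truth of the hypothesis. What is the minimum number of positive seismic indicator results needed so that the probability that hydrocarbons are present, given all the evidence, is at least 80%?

Prior odds: 0.0004 ÷ 0.9996 = 1/2499.
False-positive rate = 1 − 0.86 = 0.14; likelihood ratio of a positive = 0.81/0.14 = 81/14.
Target odds: 0.8 ÷ 0.2 = 4.
Require (81/14)ⁿ ≥ 4 ÷ (1/2499) = 9996.
(81/14)⁵ ≈6483.13 falls short of 9996 but (81/14)⁶ ≈37509.6 reaches it, so n = 6.

6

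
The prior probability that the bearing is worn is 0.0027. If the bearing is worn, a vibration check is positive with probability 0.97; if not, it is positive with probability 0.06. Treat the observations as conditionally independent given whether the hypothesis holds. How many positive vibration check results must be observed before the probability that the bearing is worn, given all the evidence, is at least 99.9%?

5

Prior odds = 0.0027/0.9973 = 27/9973.
Likelihood ratio of a positive = 0.97/0.06 = 97/6.
Target posterior odds = 0.999/0.001 = 999.
Require (97/6)ⁿ ≥ 999 ÷ (27/9973) = 369001.
(97/6)⁴ = 88529281/1296 falls short of 369001 but (97/6)⁵ ≈1.10434e+06 reaches it, so n = 5.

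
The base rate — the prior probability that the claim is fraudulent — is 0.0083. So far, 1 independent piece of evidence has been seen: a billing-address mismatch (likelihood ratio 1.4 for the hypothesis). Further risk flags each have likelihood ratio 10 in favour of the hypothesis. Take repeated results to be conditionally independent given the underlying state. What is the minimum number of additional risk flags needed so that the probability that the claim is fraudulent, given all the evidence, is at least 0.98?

Prior odds = 0.0083/0.9917 = 83/9917.
Bayes factor of the evidence already in hand = 1.4.
Odds after that evidence = (83/9917) × 1.4 = 581/49585.
Target odds = 0.98/0.02 = 49.
Need 10ⁿ ≥ 49 ÷ (581/49585) = 347095/83.
10³ = 1000 falls short of 347095/83 but 10⁴ = 10000 reaches it, so n = 4.

4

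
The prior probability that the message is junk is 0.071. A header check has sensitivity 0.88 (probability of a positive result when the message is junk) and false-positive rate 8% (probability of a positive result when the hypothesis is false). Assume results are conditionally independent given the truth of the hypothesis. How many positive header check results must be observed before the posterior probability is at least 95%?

Prior odds = 0.071/0.929 = 71/929.
Likelihood ratio of a positive result = 0.88/0.08 = 11.
Target odds: 0.95 ÷ 0.05 = 19.
Need (71/929) × 11ⁿ ≥ 19, i.e. 11ⁿ ≥ 17651/71.
11² = 121 falls short of 17651/71 but 11³ = 1331 reaches it, so n = 3.

3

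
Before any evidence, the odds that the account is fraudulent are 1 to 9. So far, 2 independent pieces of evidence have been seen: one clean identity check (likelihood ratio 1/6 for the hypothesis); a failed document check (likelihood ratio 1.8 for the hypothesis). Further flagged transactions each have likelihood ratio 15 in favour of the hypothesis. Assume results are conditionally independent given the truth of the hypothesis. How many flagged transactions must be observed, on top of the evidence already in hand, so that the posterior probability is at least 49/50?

Prior odds = 1/9.
Combined Bayes factor of the evidence already in hand = (1/6) × 1.8 = 0.3.
Odds after that evidence = (1/9) × 0.3 = 1/30.
Target odds = 0.98/0.02 = 49.
Need 15ⁿ ≥ 49 ÷ (1/30) = 1470.
15² = 225 falls short of 1470 but 15³ = 3375 reaches it, so n = 3.

3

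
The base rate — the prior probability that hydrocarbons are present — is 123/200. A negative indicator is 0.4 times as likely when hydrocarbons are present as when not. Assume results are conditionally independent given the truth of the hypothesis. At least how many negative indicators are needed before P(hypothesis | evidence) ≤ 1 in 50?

5

Prior odds = 0.615/0.385 = 123/77.
Likelihood ratio per negative indicator = 0.4.
Target posterior odds = 0.02/0.98 = 1/49.
Need (123/77) × 0.4ⁿ ≤ 1/49, i.e. 0.4ⁿ ≤ 11/861.
0.4⁴ = 0.0256 is still above 11/861 but 0.4⁵ = 0.01024 is at or below it, so n = 5.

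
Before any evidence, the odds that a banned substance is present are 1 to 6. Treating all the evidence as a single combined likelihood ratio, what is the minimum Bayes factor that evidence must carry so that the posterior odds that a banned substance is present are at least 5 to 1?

Prior odds = 1/6.
Target odds = 5.
Required Bayes factor = 5 ÷ (1/6) = 30.

30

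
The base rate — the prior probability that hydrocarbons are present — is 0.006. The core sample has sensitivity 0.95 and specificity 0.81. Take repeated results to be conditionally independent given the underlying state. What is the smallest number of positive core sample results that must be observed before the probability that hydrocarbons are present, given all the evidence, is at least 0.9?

5

Prior odds = 0.006/0.994 = 3/497.
False-positive rate = 1 − 0.81 = 0.19; likelihood ratio of a positive = 0.95/0.19 = 5.
Target odds: 0.9 ÷ 0.1 = 9.
Require 5ⁿ ≥ 9 ÷ (3/497) = 1491.
5⁴ = 625 falls short of 1491 but 5⁵ = 3125 reaches it, so n = 5.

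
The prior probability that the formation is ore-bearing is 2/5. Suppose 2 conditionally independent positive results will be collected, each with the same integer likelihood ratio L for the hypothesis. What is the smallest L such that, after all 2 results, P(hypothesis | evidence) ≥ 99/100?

Prior odds = 0.4/0.6 = 2/3.
Target odds = 0.99/0.01 = 99.
Need L² ≥ 99 ÷ (2/3) = 148.5.
12² = 144 < 148.5 ≤ 169 = 13², so L = 13.

13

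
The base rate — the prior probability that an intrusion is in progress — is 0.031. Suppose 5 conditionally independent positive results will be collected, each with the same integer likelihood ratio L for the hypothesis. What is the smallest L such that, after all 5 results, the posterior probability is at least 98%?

5

Prior odds = 0.031/0.969 = 31/969.
Target odds = 0.98/0.02 = 49.
Need L⁵ ≥ 49 ÷ (31/969) = 47481/31.
4⁵ = 1024 < 47481/31 ≤ 3125 = 5⁵, so L = 5.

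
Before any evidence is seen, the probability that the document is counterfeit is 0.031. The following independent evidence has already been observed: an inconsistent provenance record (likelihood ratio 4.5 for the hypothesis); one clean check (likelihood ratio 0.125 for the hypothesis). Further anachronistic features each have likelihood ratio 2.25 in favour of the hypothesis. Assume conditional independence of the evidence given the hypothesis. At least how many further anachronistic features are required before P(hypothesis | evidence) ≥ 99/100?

11

Prior odds = 0.031/0.969 = 31/969.
Combined Bayes factor of the evidence already in hand = 4.5 × 0.125 = 0.5625.
Odds after that evidence = (31/969) × 0.5625 = 93/5168.
Target odds = 0.99/0.01 = 99.
Need 2.25ⁿ ≥ 99 ÷ (93/5168) = 170544/31.
2.25¹⁰ ≈3325.26 falls short of 170544/31 but 2.25¹¹ ≈7481.83 reaches it, so n = 11.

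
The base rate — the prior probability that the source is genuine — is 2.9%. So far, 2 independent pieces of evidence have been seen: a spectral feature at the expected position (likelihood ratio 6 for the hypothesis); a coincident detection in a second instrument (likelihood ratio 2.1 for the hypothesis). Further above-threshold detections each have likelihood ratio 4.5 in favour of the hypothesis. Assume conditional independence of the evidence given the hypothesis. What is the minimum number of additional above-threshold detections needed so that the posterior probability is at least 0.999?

6

Prior odds = 0.029/0.971 = 29/971.
Combined Bayes factor of the evidence already in hand = 6 × 2.1 = 12.6.
Odds after that evidence = (29/971) × 12.6 = 1827/4855.
Target odds = 0.999/0.001 = 999.
Need 4.5ⁿ ≥ 999 ÷ (1827/4855) = 538905/203.
4.5⁵ = 1845.28125 falls short of 538905/203 but 4.5⁶ = 8303.765625 reaches it, so n = 6.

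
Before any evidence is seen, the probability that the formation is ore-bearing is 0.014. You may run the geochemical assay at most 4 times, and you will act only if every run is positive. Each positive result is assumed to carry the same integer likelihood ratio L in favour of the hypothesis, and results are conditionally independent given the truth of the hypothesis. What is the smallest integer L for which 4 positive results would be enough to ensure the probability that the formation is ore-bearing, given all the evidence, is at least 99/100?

10

Prior odds = 0.014/0.986 = 7/493.
Target odds = 0.99/0.01 = 99.
Need L⁴ ≥ 99 ÷ (7/493) = 48807/7.
9⁴ = 6561 < 48807/7 ≤ 10000 = 10⁴, so L = 10.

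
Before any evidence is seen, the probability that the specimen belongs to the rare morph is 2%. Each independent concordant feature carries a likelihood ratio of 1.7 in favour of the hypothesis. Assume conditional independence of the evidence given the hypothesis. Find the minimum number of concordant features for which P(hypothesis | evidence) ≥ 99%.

Prior odds: 0.02 ÷ 0.98 = 1/49.
Likelihood ratio per concordant feature = 1.7.
Target odds: 0.99 ÷ 0.01 = 99.
Need (1/49) × 1.7ⁿ ≥ 99, i.e. 1.7ⁿ ≥ 4851.
1.7¹⁵ ≈2862.42 falls short of 4851 but 1.7¹⁶ ≈4866.12 reaches it, so n = 16.

16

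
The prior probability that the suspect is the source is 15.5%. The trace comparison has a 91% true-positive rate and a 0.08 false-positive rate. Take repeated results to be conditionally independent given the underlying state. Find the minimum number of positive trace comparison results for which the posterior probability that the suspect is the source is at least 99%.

3

Prior odds: 0.155 ÷ 0.845 = 31/169.
Likelihood ratio of a positive result = 0.91/0.08 = 11.375.
Target odds: 0.99 ÷ 0.01 = 99.
Need (31/169) × 11.375ⁿ ≥ 99, i.e. 11.375ⁿ ≥ 16731/31.
11.375² = 129.390625 falls short of 16731/31 but 11.375³ = 753571/512 reaches it, so n = 3.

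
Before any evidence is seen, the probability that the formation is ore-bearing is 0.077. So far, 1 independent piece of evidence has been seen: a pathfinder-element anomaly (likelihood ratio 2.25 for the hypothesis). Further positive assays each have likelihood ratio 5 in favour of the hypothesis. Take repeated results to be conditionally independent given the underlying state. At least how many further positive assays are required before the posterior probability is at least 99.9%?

Prior odds = 0.077/0.923 = 77/923.
Bayes factor of the evidence already in hand = 2.25.
Odds after that evidence = (77/923) × 2.25 = 693/3692.
Target odds = 0.999/0.001 = 999.
Need 5ⁿ ≥ 999 ÷ (693/3692) = 409812/77.
5⁵ = 3125 falls short of 409812/77 but 5⁶ = 15625 reaches it, so n = 6.

6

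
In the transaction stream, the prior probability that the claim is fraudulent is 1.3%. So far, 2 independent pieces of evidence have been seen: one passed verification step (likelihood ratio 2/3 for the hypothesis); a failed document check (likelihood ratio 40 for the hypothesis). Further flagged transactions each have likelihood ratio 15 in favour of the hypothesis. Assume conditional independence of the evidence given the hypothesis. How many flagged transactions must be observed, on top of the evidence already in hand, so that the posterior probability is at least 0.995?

Prior odds = 0.013/0.987 = 13/987.
Combined Bayes factor of the evidence already in hand = (2/3) × 40 = 80/3.
Odds after that evidence = (13/987) × 80/3 = 1040/2961.
Target odds = 0.995/0.005 = 199.
Need 15ⁿ ≥ 199 ÷ (1040/2961) = 589239/1040.
15² = 225 falls short of 589239/1040 but 15³ = 3375 reaches it, so n = 3.

3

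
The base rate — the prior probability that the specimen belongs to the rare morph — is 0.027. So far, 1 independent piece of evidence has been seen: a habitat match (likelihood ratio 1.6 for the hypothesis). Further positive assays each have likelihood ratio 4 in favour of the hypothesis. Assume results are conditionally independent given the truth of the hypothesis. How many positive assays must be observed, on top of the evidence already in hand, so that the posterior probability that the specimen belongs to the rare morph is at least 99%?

Prior odds = 0.027/0.973 = 27/973.
Bayes factor of the evidence already in hand = 1.6.
Odds after that evidence = (27/973) × 1.6 = 216/4865.
Target odds = 0.99/0.01 = 99.
Need 4ⁿ ≥ 99 ÷ (216/4865) = 53515/24.
4⁵ = 1024 falls short of 53515/24 but 4⁶ = 4096 reaches it, so n = 6.

6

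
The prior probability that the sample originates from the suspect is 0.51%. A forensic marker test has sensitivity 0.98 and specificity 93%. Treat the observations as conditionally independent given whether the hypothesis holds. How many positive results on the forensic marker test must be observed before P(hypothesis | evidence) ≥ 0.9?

3

Prior odds = 0.0051/0.9949 = 51/9949.
False-positive rate = 1 − 0.93 = 0.07; likelihood ratio of a positive = 0.98/0.07 = 14.
Target odds: 0.9 ÷ 0.1 = 9.
Need (51/9949) × 14ⁿ ≥ 9, i.e. 14ⁿ ≥ 29847/17.
14² = 196 falls short of 29847/17 but 14³ = 2744 reaches it, so n = 3.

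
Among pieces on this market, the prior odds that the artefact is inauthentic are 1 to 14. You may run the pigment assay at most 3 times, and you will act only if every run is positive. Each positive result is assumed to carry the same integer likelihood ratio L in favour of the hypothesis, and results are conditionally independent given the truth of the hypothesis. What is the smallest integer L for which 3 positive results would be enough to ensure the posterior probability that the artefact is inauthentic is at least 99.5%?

Prior odds = 1/14.
Target odds = 0.995/0.005 = 199.
Need L³ ≥ 199 ÷ (1/14) = 2786.
14³ = 2744 < 2786 ≤ 3375 = 15³, so L = 15.

15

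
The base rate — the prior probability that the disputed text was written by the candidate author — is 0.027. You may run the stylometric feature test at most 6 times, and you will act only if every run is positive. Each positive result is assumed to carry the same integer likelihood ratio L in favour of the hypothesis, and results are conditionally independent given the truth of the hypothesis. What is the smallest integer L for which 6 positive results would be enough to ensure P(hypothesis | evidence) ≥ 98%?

Prior odds = 0.027/0.973 = 27/973.
Target odds = 0.98/0.02 = 49.
Need L⁶ ≥ 49 ÷ (27/973) = 47677/27.
3⁶ = 729 < 47677/27 ≤ 4096 = 4⁶, so L = 4.

4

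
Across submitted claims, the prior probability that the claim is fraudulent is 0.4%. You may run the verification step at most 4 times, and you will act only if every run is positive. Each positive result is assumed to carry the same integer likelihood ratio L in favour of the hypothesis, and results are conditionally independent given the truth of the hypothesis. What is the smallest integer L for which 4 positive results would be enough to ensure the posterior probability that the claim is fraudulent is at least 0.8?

Prior odds = 0.004/0.996 = 1/249.
Target odds = 0.8/0.2 = 4.
Need L⁴ ≥ 4 ÷ (1/249) = 996.
5⁴ = 625 < 996 ≤ 1296 = 6⁴, so L = 6.

6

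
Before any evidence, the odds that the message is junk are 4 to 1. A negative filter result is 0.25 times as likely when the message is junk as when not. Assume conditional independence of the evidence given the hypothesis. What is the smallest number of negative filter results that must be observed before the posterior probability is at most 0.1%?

6

Prior odds = 4.
Likelihood ratio per negative filter result = 0.25.
Target posterior odds = 0.001/0.999 = 1/999.
Need 4 × 0.25ⁿ ≤ 1/999, i.e. 0.25ⁿ ≤ 1/3996.
0.25⁵ = 1/1024 is still above 1/3996 but 0.25⁶ = 1/4096 is at or below it, so n = 6.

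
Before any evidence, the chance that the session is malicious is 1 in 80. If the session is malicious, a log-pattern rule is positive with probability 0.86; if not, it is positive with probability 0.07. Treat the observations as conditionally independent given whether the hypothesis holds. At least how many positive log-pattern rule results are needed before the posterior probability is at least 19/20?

3

Prior odds: 0.0125 ÷ 0.9875 = 1/79.
Likelihood ratio of a positive = 0.86/0.07 = 86/7.
Target odds: 0.95 ÷ 0.05 = 19.
Need (1/79) × (86/7)ⁿ ≥ 19, i.e. (86/7)ⁿ ≥ 1501.
(86/7)² = 7396/49 falls short of 1501 but (86/7)³ = 636056/343 reaches it, so n = 3.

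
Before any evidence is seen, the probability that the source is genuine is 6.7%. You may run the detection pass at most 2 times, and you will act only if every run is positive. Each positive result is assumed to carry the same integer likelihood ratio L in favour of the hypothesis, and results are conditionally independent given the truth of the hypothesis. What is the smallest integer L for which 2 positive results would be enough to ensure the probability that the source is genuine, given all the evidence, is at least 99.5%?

53

Prior odds = 0.067/0.933 = 67/933.
Target odds = 0.995/0.005 = 199.
Need L² ≥ 199 ÷ (67/933) = 185667/67.
52² = 2704 < 185667/67 ≤ 2809 = 53², so L = 53.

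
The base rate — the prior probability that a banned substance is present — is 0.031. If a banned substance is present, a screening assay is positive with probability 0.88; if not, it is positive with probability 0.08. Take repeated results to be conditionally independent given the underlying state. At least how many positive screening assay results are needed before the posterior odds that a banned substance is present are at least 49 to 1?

Prior odds = 0.031/0.969 = 31/969.
Likelihood ratio of a positive = 0.88/0.08 = 11.
Target odds = 49.
Require 11ⁿ ≥ 49 ÷ (31/969) = 47481/31.
11³ = 1331 falls short of 47481/31 but 11⁴ = 14641 reaches it, so n = 4.

4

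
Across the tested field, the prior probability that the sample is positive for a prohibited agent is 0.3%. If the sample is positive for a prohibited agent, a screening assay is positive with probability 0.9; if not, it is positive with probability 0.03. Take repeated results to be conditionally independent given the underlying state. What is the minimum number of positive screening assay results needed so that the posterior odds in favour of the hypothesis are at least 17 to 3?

3

Prior odds = 0.003/0.997 = 3/997.
Likelihood ratio of a positive = 0.9/0.03 = 30.
Target odds = 17/3.
Need (3/997) × 30ⁿ ≥ 17/3, i.e. 30ⁿ ≥ 16949/9.
30² = 900 falls short of 16949/9 but 30³ = 27000 reaches it, so n = 3.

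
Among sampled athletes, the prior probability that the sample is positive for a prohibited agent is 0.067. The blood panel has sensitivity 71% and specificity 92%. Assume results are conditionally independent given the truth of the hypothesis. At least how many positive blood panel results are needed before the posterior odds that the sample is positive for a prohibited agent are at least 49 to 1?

3

Prior odds: 0.067 ÷ 0.933 = 67/933.
False-positive rate = 1 − 0.92 = 0.08; likelihood ratio of a positive = 0.71/0.08 = 8.875.
Target odds = 49.
Require 8.875ⁿ ≥ 49 ÷ (67/933) = 45717/67.
8.875² = 78.765625 falls short of 45717/67 but 8.875³ = 357911/512 reaches it, so n = 3.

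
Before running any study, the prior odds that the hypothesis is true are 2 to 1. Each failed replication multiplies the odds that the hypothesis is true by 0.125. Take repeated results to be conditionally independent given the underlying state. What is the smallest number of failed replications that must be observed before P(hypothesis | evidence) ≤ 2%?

3

Prior odds = 2.
Likelihood ratio per failed replication = 0.125.
Target odds: 0.02 ÷ 0.98 = 1/49.
Need 2 × 0.125ⁿ ≤ 1/49, i.e. 0.125ⁿ ≤ 1/98.
0.125² = 0.015625 is still above 1/98 but 0.125³ = 0.001953125 is at or below it, so n = 3.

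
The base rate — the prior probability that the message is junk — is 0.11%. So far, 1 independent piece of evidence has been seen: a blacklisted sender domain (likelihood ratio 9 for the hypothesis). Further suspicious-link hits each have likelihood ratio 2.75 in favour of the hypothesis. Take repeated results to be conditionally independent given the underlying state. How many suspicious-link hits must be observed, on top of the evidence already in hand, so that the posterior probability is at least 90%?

Prior odds = 0.0011/0.9989 = 11/9989.
Bayes factor of the evidence already in hand = 9.
Odds after that evidence = (11/9989) × 9 = 99/9989.
Target odds = 0.9/0.1 = 9.
Need 2.75ⁿ ≥ 9 ÷ (99/9989) = 9989/11.
2.75⁶ = 1771561/4096 falls short of 9989/11 but 2.75⁷ = 19487171/16384 reaches it, so n = 7.

7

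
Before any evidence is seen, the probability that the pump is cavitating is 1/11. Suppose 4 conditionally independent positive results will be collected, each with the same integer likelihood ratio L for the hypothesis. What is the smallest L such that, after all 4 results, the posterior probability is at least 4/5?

3

Prior odds = (1/11)/(10/11) = 0.1.
Target odds = 0.8/0.2 = 4.
Need L⁴ ≥ 4 ÷ 0.1 = 40.
2⁴ = 16 < 40 ≤ 81 = 3⁴, so L = 3.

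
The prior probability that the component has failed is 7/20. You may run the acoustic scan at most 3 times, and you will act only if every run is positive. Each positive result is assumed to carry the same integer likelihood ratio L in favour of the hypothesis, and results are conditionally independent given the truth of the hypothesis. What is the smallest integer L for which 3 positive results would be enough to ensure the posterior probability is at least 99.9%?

13

Prior odds = 0.35/0.65 = 7/13.
Target odds = 0.999/0.001 = 999.
Need L³ ≥ 999 ÷ (7/13) = 12987/7.
12³ = 1728 < 12987/7 ≤ 2197 = 13³, so L = 13.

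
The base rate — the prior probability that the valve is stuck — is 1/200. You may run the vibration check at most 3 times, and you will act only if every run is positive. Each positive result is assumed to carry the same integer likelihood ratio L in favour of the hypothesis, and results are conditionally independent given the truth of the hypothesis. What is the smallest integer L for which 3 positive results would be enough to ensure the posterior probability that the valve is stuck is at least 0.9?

13

Prior odds = 0.005/0.995 = 1/199.
Target odds = 0.9/0.1 = 9.
Need L³ ≥ 9 ÷ (1/199) = 1791.
12³ = 1728 < 1791 ≤ 2197 = 13³, so L = 13.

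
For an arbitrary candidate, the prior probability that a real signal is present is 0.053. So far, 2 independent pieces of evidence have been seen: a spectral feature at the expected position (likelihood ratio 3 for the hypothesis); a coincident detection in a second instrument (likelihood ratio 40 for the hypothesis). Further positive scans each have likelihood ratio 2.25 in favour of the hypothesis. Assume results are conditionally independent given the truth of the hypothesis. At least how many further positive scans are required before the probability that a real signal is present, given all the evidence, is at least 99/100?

Prior odds = 0.053/0.947 = 53/947.
Combined Bayes factor of the evidence already in hand = 3 × 40 = 120.
Odds after that evidence = (53/947) × 120 = 6360/947.
Target odds = 0.99/0.01 = 99.
Need 2.25ⁿ ≥ 99 ÷ (6360/947) = 31251/2120.
2.25³ = 11.390625 falls short of 31251/2120 but 2.25⁴ = 25.62890625 reaches it, so n = 4.

4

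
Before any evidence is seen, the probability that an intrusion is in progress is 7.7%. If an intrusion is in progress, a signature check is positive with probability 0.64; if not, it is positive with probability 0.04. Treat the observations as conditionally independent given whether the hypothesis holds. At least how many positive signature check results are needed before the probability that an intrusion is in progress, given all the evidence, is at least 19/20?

2

Prior odds: 0.077 ÷ 0.923 = 77/923.
Likelihood ratio of a positive = 0.64/0.04 = 16.
Target posterior odds = 0.95/0.05 = 19.
Require 16ⁿ ≥ 19 ÷ (77/923) = 17537/77.
16¹ = 16 falls short of 17537/77 but 16² = 256 reaches it, so n = 2.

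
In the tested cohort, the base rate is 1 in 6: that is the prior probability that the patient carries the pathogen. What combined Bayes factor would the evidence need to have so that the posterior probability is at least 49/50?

245

Prior odds = (1/6)/(5/6) = 0.2.
Target odds = 0.98/0.02 = 49.
Required Bayes factor = 49 ÷ 0.2 = 245.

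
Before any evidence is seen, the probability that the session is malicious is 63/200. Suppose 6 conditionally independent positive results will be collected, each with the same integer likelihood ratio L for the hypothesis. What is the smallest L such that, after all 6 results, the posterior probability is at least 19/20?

Prior odds = 0.315/0.685 = 63/137.
Target odds = 0.95/0.05 = 19.
Need L⁶ ≥ 19 ÷ (63/137) = 2603/63.
1⁶ = 1 < 2603/63 ≤ 64 = 2⁶, so L = 2.

2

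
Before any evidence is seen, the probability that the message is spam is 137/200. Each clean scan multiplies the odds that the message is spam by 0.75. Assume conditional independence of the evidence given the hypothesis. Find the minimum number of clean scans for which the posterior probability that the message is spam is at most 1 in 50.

Prior odds = 0.685/0.315 = 137/63.
Likelihood ratio per clean scan = 0.75.
Target posterior odds = 0.02/0.98 = 1/49.
Require 0.75ⁿ ≤ 1/49 ÷ (137/63) = 9/959.
0.75¹⁶ ≈0.0100226 is still above 9/959 but 0.75¹⁷ ≈0.00751695 is at or below it, so n = 17.

17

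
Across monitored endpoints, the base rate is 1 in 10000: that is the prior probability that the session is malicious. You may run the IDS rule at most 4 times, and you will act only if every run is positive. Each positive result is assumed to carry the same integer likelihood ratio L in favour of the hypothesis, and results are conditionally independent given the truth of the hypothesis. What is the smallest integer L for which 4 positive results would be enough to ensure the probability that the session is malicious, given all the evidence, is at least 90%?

18

Prior odds = 0.0001/0.9999 = 1/9999.
Target odds = 0.9/0.1 = 9.
Need L⁴ ≥ 9 ÷ (1/9999) = 89991.
17⁴ = 83521 < 89991 ≤ 104976 = 18⁴, so L = 18.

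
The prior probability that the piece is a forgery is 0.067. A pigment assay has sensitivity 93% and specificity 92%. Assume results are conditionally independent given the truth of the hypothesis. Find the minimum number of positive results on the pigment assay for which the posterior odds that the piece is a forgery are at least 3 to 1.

2

Prior odds: 0.067 ÷ 0.933 = 67/933.
False-positive rate = 1 − 0.92 = 0.08; likelihood ratio of a positive = 0.93/0.08 = 11.625.
Target odds = 3.
Require 11.625ⁿ ≥ 3 ÷ (67/933) = 2799/67.
11.625¹ = 11.625 falls short of 2799/67 but 11.625² = 135.140625 reaches it, so n = 2.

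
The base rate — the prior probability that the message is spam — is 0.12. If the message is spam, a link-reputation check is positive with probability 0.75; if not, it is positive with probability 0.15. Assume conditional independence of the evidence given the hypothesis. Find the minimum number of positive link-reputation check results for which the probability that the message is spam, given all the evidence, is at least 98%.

4

Prior odds = 0.12/0.88 = 3/22.
Likelihood ratio of a positive = 0.75/0.15 = 5.
Target odds: 0.98 ÷ 0.02 = 49.
Require 5ⁿ ≥ 49 ÷ (3/22) = 1078/3.
5³ = 125 falls short of 1078/3 but 5⁴ = 625 reaches it, so n = 4.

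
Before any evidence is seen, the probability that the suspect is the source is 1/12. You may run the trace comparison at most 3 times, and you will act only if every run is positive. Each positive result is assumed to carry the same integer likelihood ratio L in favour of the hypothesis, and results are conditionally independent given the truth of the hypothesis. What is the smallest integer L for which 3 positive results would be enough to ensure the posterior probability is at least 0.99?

11

Prior odds = (1/12)/(11/12) = 1/11.
Target odds = 0.99/0.01 = 99.
Need L³ ≥ 99 ÷ (1/11) = 1089.
10³ = 1000 < 1089 ≤ 1331 = 11³, so L = 11.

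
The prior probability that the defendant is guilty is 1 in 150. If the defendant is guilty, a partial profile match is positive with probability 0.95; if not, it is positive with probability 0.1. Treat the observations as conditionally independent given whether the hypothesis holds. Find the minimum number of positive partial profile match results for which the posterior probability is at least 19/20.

4

Prior odds: (1/150) ÷ (149/150) = 1/149.
Likelihood ratio of a positive = 0.95/0.1 = 9.5.
Target posterior odds = 0.95/0.05 = 19.
Require 9.5ⁿ ≥ 19 ÷ (1/149) = 2831.
9.5³ = 857.375 falls short of 2831 but 9.5⁴ = 8145.0625 reaches it, so n = 4.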